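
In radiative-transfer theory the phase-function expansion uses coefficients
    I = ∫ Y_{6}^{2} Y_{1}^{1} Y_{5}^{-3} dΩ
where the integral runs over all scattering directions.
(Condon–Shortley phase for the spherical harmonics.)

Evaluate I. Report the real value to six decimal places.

m-sum 0 ✓  L=12 even ✓  5≤5≤7 ✓
Π(2lᵢ+1) = 13×3×11 = 429
triangle coeff Δ(6,1,5) = 1/858
Σ_t [1,1]: t=1:−1/14400 = -1/14400
(3j)²=6/143 [(6 1 5; 0 0 0)], sign=+1
Σ_t [2,2]: t=2:+1/161280 = 1/161280
(3j)²=1/143 [(6 1 5; 2 1 -3)], sign=+1
⇒ 4πI² = 18/143
I = (+1)√(18/143/(4π)) = 0.10008369

0.100084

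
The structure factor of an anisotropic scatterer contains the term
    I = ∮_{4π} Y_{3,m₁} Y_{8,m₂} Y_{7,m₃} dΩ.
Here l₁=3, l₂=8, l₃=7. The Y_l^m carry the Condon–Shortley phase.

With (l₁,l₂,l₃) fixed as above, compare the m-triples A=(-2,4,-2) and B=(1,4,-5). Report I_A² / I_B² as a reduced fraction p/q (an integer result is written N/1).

1375/90601

Shared (l₁,l₂,l₃)=(3,8,7): N and (l;000)² cancel in I_A²/I_B².
A: Δ = 4!·2!·12!/19! = 1/5290740; Racah Σ t=3..4: t=3:−1/26127360 t=4:+1/23224320 = 1/209018880; ⇒ 3j(3 8 7; -2 4 -2)² = 275/1058148, sgn -1
B: Δ = 4!·2!·12!/19! = 1/5290740; Racah Σ t=0..2: t=0:+1/22992076800 t=1:−1/239500800 t=2:+1/58060800 = 43/3284582400; ⇒ 3j(3 8 7; 1 4 -5)² = 12943/755820, sgn +1
I_A²/I_B² = (275/1058148)/(12943/755820) = 1375/90601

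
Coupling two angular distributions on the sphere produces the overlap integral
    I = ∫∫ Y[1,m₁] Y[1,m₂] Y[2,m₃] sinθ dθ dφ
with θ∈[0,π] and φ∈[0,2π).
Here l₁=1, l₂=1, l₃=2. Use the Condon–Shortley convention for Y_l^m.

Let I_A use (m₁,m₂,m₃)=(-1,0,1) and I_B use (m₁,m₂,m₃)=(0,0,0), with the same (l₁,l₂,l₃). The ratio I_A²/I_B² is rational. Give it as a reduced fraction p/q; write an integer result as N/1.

l's match ⇒ only the (l;m) 3-j factors differ between A and B.
A: triangle coeff Δ(1,1,2) = 1/30; Σ_t [0,0]: t=0:+1/2 = 1/2; (3j)²=1/10 [(1 1 2; -1 0 1)], sign=-1
B: triangle coeff Δ(1,1,2) = 1/30; Σ_t [0,0]: t=0:+1/1 = 1/1; (3j)²=2/15 [(1 1 2; 0 0 0)], sign=+1
I_A²/I_B² = (1/10)/(2/15) = 3/4

3/4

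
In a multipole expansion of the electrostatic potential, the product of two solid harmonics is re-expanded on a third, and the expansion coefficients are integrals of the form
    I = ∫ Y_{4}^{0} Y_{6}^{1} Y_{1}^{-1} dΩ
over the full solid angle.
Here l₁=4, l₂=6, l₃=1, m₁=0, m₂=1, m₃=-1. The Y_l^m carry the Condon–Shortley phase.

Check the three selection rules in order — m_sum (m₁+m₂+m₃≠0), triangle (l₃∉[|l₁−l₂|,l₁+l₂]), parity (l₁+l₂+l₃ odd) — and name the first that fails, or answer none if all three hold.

azimuthal sum: 0 + 1 − 1 = 0  ✓
2 ≤ 1 ≤ 10 (triangle on l)  ✗
L = 4 + 6 + 1 = 11 (odd)

triangle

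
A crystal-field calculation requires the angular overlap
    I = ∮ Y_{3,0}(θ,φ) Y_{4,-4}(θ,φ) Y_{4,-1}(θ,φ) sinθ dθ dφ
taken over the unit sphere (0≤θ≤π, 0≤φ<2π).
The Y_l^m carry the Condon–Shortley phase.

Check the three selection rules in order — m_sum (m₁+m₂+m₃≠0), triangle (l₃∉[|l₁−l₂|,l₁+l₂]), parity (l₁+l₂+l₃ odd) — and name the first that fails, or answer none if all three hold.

azimuthal sum: 0 − 4 − 1 = -5  ✗
1 ≤ 4 ≤ 7 (triangle on l)
L = 3 + 4 + 4 = 11 (odd)

m_sum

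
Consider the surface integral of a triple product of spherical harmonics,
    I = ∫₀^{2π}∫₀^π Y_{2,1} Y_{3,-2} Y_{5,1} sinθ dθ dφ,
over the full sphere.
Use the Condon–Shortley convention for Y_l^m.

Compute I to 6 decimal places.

-0.117387

Rules hold: Σm=0, L=10 even, 1≤5≤5.
N = 5·7·11 = 385
Δ = 0!·4!·6!/11! = 1/2310
Racah Σ t=0..0: t=0:+1/144 = 1/144
⇒ 3j(2 3 5; 0 0 0)² = 10/231, sgn -1
Racah Σ t=0..0: t=0:+1/720 = 1/720
⇒ 3j(2 3 5; 1 -2 1)² = 4/385, sgn +1
4πI² = N·(3j₀)²·(3jₘ)² = 40/231
I = -1·√(0.17316/4π) = -0.11738675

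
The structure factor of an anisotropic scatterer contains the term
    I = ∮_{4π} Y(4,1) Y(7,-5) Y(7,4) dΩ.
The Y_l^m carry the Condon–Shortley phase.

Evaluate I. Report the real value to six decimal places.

-0.036504

m-sum 0 ✓  L=18 even ✓  3≤7≤11 ✓
Π(2lᵢ+1) = 9×15×15 = 2025
triangle coeff Δ(4,7,7) = 1/58198140
Σ_t [0,4]: t=0:+1/17418240 t=1:−1/622080 t=2:+1/230400 t=3:−1/622080 t=4:+1/17418240 = 1/806400
(3j)²=2268/230945 [(4 7 7; 0 0 0)], sign=-1
Σ_t [0,2]: t=0:+1/11612160 t=1:−1/8709120 t=2:+1/87091200 = -1/58060800
(3j)²=99/117572 [(4 7 7; 1 -5 4)], sign=+1
⇒ 4πI² = 295245/17631601
I = (-1)√(295245/17631601/(4π)) = -0.03650400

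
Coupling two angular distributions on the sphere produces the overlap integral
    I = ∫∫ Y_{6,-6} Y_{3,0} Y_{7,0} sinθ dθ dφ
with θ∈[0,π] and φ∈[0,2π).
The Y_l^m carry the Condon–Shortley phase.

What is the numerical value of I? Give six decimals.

0.000000

Σmᵢ = -6 ≠ 0, so the φ-integral vanishes; I = 0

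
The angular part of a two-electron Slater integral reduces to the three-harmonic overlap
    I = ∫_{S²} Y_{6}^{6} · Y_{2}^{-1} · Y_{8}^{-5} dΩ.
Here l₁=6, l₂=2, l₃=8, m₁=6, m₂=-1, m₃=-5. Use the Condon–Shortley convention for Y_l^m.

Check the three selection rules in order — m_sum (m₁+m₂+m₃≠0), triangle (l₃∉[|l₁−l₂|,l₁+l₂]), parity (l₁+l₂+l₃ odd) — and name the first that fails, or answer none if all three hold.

m₁+m₂+m₃ = 6 − 1 − 5 = 0  ✓
triangle: |6−2|=4 ≤ l₃=8 ≤ 6+2=8  ✓
parity: l₁+l₂+l₃ = 16 is even  ✓

none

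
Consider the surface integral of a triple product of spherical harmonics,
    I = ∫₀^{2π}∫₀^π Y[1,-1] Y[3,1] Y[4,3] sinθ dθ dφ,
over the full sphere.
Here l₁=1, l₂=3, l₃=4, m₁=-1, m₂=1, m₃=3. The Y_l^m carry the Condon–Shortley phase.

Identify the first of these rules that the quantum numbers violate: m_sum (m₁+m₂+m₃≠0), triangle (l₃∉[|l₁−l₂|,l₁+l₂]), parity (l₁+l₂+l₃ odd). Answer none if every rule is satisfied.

m_sum

Σmᵢ = 3  ✗
l₃∈[|l₁−l₂|,l₁+l₂]=[2,4], have l₃=4
Σlᵢ = 8 ⇒ even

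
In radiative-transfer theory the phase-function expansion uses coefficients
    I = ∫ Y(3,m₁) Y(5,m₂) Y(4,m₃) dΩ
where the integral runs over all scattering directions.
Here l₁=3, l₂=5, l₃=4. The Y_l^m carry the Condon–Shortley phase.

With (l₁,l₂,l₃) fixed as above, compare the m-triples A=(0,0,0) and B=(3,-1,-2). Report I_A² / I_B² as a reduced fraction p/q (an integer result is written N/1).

16/15

Shared (l₁,l₂,l₃)=(3,5,4): N and (l;000)² cancel in I_A²/I_B².
A: Δ = 4!·2!·6!/13! = 1/180180; Racah Σ t=1..3: t=1:−1/576 t=2:+1/144 t=3:−1/576 = 1/288; ⇒ 3j(3 5 4; 0 0 0)² = 20/1001, sgn +1
B: Δ = 4!·2!·6!/13! = 1/180180; Racah Σ t=0..0: t=0:+1/2304 = 1/2304; ⇒ 3j(3 5 4; 3 -1 -2)² = 75/4004, sgn +1
I_A²/I_B² = (20/1001)/(75/4004) = 16/15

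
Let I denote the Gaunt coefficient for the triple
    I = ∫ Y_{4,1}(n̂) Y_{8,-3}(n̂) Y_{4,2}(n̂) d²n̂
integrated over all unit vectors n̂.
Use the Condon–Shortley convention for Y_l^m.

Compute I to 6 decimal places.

-0.227643

Rules hold: Σm=0, L=16 even, 4≤4≤12.
N = 9·17·9 = 1377
Δ = 8!·0!·8!/17! = 1/218790
Racah Σ t=4..4: t=4:+1/331776 = 1/331776
⇒ 3j(4 8 4; 0 0 0)² = 490/21879, sgn +1
Racah Σ t=3..3: t=3:−1/1036800 = -1/1036800
⇒ 3j(4 8 4; 1 -3 2)² = 14/663, sgn -1
4πI² = N·(3j₀)²·(3jₘ)² = 20580/31603
I = -1·√(0.651204/4π) = -0.22764263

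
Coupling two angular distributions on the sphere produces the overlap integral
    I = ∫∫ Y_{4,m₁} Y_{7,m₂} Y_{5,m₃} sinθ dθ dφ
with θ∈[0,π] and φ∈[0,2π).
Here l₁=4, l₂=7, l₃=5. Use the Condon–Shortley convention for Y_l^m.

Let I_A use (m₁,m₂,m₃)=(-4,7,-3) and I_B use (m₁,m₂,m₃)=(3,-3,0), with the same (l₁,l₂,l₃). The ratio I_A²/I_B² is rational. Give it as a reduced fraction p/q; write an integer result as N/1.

Same 4,7,5: normalisation and zero-m 3j drop out of the ratio.
A: Δ: 6! 2! 8! / 17! → 1/6126120; sum: t=6:+1/58060800 = 1/58060800; 3j²(4 7 5; -4 7 -3) = Δ·Π!·Σ² = 7/510  (sign +1)
B: Δ: 6! 2! 8! / 17! → 1/6126120; sum: t=0:+1/414720 t=1:−1/172800 = -7/2073600; 3j²(4 7 5; 3 -3 0) = Δ·Π!·Σ² = 343/29172  (sign +1)
I_A²/I_B² = (7/510)/(343/29172) = 286/245

286/245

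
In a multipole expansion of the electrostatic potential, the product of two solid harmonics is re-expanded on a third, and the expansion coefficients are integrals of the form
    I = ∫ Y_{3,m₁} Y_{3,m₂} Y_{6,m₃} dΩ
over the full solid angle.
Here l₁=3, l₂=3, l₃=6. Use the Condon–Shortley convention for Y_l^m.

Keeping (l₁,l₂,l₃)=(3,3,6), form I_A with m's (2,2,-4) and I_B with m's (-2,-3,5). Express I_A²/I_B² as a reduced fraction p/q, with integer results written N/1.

12/11

Same 3,3,6: normalisation and zero-m 3j drop out of the ratio.
A: Δ: 0! 6! 6! / 13! → 1/12012; sum: t=0:+1/14400 = 1/14400; 3j²(3 3 6; 2 2 -4) = Δ·Π!·Σ² = 6/143  (sign +1)
B: Δ: 0! 6! 6! / 13! → 1/12012; sum: t=0:+1/86400 = 1/86400; 3j²(3 3 6; -2 -3 5) = Δ·Π!·Σ² = 1/26  (sign -1)
I_A²/I_B² = (6/143)/(1/26) = 12/11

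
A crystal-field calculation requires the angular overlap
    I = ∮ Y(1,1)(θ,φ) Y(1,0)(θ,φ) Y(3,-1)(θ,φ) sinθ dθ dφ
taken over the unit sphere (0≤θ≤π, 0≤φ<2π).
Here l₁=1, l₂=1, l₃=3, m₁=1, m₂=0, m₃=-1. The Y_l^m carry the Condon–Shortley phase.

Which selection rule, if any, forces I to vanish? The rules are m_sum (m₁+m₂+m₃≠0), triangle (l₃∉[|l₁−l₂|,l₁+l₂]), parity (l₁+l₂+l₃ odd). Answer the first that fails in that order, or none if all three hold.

triangle

Σmᵢ = 0  ✓
l₃∈[|l₁−l₂|,l₁+l₂]=[0,2], have l₃=3  ✗
Σlᵢ = 5 ⇒ odd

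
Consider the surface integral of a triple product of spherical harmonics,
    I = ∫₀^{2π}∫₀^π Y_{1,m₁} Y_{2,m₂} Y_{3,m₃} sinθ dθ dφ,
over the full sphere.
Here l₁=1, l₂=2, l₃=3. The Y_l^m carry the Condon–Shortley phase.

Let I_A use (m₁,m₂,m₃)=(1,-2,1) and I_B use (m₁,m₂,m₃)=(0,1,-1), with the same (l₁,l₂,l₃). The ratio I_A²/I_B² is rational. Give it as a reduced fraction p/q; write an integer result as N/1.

1/8

Same 1,2,3: normalisation and zero-m 3j drop out of the ratio.
A: Δ: 0! 2! 4! / 7! → 1/105; sum: t=0:+1/48 = 1/48; 3j²(1 2 3; 1 -2 1) = Δ·Π!·Σ² = 1/105  (sign +1)
B: Δ: 0! 2! 4! / 7! → 1/105; sum: t=0:+1/6 = 1/6; 3j²(1 2 3; 0 1 -1) = Δ·Π!·Σ² = 8/105  (sign +1)
I_A²/I_B² = (1/105)/(8/105) = 1/8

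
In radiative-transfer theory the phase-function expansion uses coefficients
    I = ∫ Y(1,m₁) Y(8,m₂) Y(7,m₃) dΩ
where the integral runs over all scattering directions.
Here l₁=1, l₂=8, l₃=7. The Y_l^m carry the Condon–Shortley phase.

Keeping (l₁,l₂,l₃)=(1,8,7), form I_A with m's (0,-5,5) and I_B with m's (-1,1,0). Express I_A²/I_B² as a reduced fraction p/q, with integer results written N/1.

l's match ⇒ only the (l;m) 3-j factors differ between A and B.
A: triangle coeff Δ(1,8,7) = 1/2040; Σ_t [1,1]: t=1:−1/958003200 = -1/958003200; (3j)²=13/680 [(1 8 7; 0 -5 5)], sign=-1
B: triangle coeff Δ(1,8,7) = 1/2040; Σ_t [2,2]: t=2:+1/50803200 = 1/50803200; (3j)²=3/170 [(1 8 7; -1 1 0)], sign=-1
I_A²/I_B² = (13/680)/(3/170) = 13/12

13/12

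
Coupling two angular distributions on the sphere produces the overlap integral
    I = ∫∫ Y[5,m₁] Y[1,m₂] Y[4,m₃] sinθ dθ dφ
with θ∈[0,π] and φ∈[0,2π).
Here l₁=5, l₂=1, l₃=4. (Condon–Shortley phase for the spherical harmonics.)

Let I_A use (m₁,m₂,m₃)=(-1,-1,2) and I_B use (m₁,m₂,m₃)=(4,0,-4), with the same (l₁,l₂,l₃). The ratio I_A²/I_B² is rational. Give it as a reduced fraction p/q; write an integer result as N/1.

l's match ⇒ only the (l;m) 3-j factors differ between A and B.
A: triangle coeff Δ(5,1,4) = 1/495; Σ_t [0,0]: t=0:+1/2880 = 1/2880; (3j)²=2/165 [(5 1 4; -1 -1 2)], sign=+1
B: triangle coeff Δ(5,1,4) = 1/495; Σ_t [1,1]: t=1:−1/40320 = -1/40320; (3j)²=1/55 [(5 1 4; 4 0 -4)], sign=-1
I_A²/I_B² = (2/165)/(1/55) = 2/3

2/3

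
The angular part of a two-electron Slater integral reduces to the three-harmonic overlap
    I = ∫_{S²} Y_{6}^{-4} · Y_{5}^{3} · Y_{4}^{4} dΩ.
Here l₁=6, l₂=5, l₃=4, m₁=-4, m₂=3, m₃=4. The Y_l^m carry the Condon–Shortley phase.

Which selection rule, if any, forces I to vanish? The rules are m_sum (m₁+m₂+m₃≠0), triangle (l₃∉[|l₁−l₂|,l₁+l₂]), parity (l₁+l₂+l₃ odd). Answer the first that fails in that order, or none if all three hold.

m_sum

m₁+m₂+m₃ = -4 + 3 + 4 = 3  ✗
triangle: |6−5|=1 ≤ l₃=4 ≤ 6+5=11
parity: l₁+l₂+l₃ = 15 is odd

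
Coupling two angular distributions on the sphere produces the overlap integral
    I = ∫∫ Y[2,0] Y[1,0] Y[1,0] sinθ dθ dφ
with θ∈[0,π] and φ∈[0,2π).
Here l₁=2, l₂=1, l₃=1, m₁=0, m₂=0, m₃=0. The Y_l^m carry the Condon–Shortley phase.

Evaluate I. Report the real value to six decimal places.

0.252313

Checks pass: Σm=0; 4 even; l₃=1∈[1,3].
(2·2+1)(2·1+1)(2·1+1) = 45
Δ: 2! 2! 0! / 5! → 1/30
sum: t=1:−1/1 = -1/1
3j²(2 1 1; 0 0 0) = Δ·Π!·Σ² = 2/15  (sign +1)
(m-triple is (0,0,0) — same symbol as above.)
combine: 4πI² = 45·2/15·2/15 = 4/5
take √, sign +1: I = 0.25231325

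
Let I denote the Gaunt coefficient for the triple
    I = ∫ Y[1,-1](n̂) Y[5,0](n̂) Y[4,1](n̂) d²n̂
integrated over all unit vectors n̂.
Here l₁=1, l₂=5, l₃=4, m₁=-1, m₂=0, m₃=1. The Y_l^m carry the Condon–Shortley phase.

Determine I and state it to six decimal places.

0.155288

Checks pass: Σm=0; 10 even; l₃=4∈[4,6].
(2·1+1)(2·5+1)(2·4+1) = 297
Δ: 2! 0! 8! / 11! → 1/495
sum: t=1:−1/576 = -1/576
3j²(1 5 4; 0 0 0) = Δ·Π!·Σ² = 5/99  (sign -1)
sum: t=2:+1/1440 = 1/1440
3j²(1 5 4; -1 0 1) = Δ·Π!·Σ² = 2/99  (sign -1)
combine: 4πI² = 297·5/99·2/99 = 10/33
take √, sign +1: I = 0.15528807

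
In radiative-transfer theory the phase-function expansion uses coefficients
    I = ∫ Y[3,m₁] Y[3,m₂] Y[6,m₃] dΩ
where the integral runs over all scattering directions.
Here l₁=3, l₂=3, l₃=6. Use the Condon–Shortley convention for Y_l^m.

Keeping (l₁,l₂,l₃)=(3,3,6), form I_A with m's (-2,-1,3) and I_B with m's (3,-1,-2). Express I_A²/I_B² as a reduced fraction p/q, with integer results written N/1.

Shared (l₁,l₂,l₃)=(3,3,6): N and (l;000)² cancel in I_A²/I_B².
A: Δ = 0!·6!·6!/13! = 1/12012; Racah Σ t=0..0: t=0:+1/5760 = 1/5760; ⇒ 3j(3 3 6; -2 -1 3)² = 9/286, sgn -1
B: Δ = 0!·6!·6!/13! = 1/12012; Racah Σ t=0..0: t=0:+1/34560 = 1/34560; ⇒ 3j(3 3 6; 3 -1 -2)² = 1/429, sgn +1
I_A²/I_B² = (9/286)/(1/429) = 27/2

27/2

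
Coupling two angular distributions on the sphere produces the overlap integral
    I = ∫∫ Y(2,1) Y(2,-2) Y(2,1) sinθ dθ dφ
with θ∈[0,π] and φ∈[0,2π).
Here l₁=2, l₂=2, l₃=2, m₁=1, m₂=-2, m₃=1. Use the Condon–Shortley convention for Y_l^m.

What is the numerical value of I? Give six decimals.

0.220728

Checks pass: Σm=0; 6 even; l₃=2∈[0,4].
(2·2+1)(2·2+1)(2·2+1) = 125
Δ: 2! 2! 2! / 7! → 1/630
sum: t=0:+1/8 t=1:−1/1 t=2:+1/8 = -3/4
3j²(2 2 2; 0 0 0) = Δ·Π!·Σ² = 2/35  (sign -1)
sum: t=0:+1/4 = 1/4
3j²(2 2 2; 1 -2 1) = Δ·Π!·Σ² = 3/35  (sign -1)
combine: 4πI² = 125·2/35·3/35 = 30/49
take √, sign +1: I = 0.22072812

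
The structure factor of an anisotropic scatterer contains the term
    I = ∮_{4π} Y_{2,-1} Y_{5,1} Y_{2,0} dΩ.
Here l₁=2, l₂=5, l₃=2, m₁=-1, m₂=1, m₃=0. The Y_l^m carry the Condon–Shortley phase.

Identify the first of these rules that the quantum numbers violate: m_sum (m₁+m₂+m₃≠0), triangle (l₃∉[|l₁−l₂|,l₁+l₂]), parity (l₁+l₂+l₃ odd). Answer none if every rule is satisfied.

azimuthal sum: -1 + 1 + 0 = 0  ✓
3 ≤ 2 ≤ 7 (triangle on l)  ✗
L = 2 + 5 + 2 = 9 (odd)

triangle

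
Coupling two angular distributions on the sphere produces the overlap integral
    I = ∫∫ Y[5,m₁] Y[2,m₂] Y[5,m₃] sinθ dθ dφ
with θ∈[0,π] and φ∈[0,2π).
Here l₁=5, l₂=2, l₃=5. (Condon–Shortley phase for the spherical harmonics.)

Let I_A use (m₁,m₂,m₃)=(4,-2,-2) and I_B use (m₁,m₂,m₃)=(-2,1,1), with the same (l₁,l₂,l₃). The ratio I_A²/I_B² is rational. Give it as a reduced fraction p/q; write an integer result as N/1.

l's match ⇒ only the (l;m) 3-j factors differ between A and B.
A: triangle coeff Δ(5,2,5) = 1/38610; Σ_t [0,0]: t=0:+1/20160 = 1/20160; (3j)²=12/715 [(5 2 5; 4 -2 -2)], sign=-1
B: triangle coeff Δ(5,2,5) = 1/38610; Σ_t [1,2]: t=1:−1/2880 t=2:+1/1440 = 1/2880; (3j)²=7/715 [(5 2 5; -2 1 1)], sign=+1
I_A²/I_B² = (12/715)/(7/715) = 12/7

12/7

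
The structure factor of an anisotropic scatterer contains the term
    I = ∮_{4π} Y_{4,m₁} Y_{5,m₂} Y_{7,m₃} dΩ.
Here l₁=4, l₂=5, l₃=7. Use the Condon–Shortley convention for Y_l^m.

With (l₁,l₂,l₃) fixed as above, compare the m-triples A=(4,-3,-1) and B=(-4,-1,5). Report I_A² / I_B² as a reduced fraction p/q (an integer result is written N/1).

14/99

Shared (l₁,l₂,l₃)=(4,5,7): N and (l;000)² cancel in I_A²/I_B².
A: Δ = 2!·6!·8!/17! = 1/6126120; Racah Σ t=0..0: t=0:+1/2073600 = 1/2073600; ⇒ 3j(4 5 7; 4 -3 -1)² = 392/109395, sgn +1
B: Δ = 2!·6!·8!/17! = 1/6126120; Racah Σ t=2..2: t=2:+1/2073600 = 1/2073600; ⇒ 3j(4 5 7; -4 -1 5)² = 28/1105, sgn +1
I_A²/I_B² = (392/109395)/(28/1105) = 14/99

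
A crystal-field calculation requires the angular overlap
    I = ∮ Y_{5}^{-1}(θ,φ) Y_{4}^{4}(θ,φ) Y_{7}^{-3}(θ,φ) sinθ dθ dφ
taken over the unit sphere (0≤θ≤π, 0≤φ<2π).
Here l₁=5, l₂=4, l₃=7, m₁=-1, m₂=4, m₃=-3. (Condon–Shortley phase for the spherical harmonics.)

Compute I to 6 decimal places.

0.147559

m-sum 0 ✓  L=16 even ✓  1≤7≤9 ✓
Π(2lᵢ+1) = 11×9×15 = 1485
triangle coeff Δ(5,4,7) = 1/6126120
Σ_t [0,2]: t=0:+1/69120 t=1:−1/20736 t=2:+1/69120 = -1/51840
(3j)²=280/21879 [(5 4 7; 0 0 0)], sign=+1
Σ_t [2,2]: t=2:+1/829440 = 1/829440
(3j)²=35/2431 [(5 4 7; -1 4 -3)], sign=+1
⇒ 4πI² = 147000/537251
I = (+1)√(147000/537251/(4π)) = 0.14755880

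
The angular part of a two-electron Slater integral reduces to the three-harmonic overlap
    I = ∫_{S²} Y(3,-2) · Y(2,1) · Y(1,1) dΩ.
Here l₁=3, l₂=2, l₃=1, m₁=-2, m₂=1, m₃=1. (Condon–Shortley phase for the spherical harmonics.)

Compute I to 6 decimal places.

0.261169

Checks pass: Σm=0; 6 even; l₃=1∈[1,5].
(2·3+1)(2·2+1)(2·1+1) = 105
Δ: 4! 2! 0! / 7! → 1/105
sum: t=2:+1/4 = 1/4
3j²(3 2 1; 0 0 0) = Δ·Π!·Σ² = 3/35  (sign -1)
sum: t=3:−1/12 = -1/12
3j²(3 2 1; -2 1 1) = Δ·Π!·Σ² = 2/21  (sign -1)
combine: 4πI² = 105·3/35·2/21 = 6/7
take √, sign +1: I = 0.26116903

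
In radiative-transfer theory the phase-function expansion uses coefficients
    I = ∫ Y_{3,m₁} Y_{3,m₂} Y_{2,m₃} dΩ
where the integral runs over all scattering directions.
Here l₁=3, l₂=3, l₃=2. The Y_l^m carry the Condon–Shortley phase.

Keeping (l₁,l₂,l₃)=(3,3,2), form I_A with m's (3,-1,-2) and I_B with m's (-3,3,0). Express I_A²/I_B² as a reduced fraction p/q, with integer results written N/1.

2/5

Shared (l₁,l₂,l₃)=(3,3,2): N and (l;000)² cancel in I_A²/I_B².
A: Δ = 4!·2!·2!/9! = 1/3780; Racah Σ t=0..0: t=0:+1/96 = 1/96; ⇒ 3j(3 3 2; 3 -1 -2)² = 1/42, sgn +1
B: Δ = 4!·2!·2!/9! = 1/3780; Racah Σ t=4..4: t=4:+1/96 = 1/96; ⇒ 3j(3 3 2; -3 3 0)² = 5/84, sgn +1
I_A²/I_B² = (1/42)/(5/84) = 2/5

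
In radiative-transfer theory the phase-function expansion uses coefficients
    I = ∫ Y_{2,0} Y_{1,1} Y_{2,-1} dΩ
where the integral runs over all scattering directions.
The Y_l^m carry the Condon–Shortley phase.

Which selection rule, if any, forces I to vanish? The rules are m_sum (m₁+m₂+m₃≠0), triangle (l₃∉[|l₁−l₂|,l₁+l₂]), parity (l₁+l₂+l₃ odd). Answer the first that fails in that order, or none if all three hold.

Σmᵢ = 0  ✓
l₃∈[|l₁−l₂|,l₁+l₂]=[1,3], have l₃=2  ✓
Σlᵢ = 5 ⇒ odd  ✗

parity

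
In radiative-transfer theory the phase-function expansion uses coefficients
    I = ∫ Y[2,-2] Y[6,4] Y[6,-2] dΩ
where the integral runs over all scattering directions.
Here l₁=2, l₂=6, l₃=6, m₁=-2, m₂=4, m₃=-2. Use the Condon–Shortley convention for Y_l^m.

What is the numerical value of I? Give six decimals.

-0.153870

Rules hold: Σm=0, L=14 even, 4≤6≤8.
N = 5·13·13 = 845
Δ = 2!·2!·10!/15! = 1/90090
Racah Σ t=0..2: t=0:+1/69120 t=1:−1/14400 t=2:+1/69120 = -7/172800
⇒ 3j(2 6 6; 0 0 0)² = 14/715, sgn -1
Racah Σ t=2..2: t=2:+1/322560 = 1/322560
⇒ 3j(2 6 6; -2 4 -2)² = 18/1001, sgn +1
4πI² = N·(3j₀)²·(3jₘ)² = 36/121
I = -1·√(0.297521/4π) = -0.15386989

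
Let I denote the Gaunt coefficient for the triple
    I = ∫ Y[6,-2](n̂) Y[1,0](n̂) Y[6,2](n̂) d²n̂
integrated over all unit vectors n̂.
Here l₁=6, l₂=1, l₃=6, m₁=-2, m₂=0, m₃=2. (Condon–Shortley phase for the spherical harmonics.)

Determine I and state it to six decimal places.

l₁+l₂+l₃=13 is odd: 3j(l;000)=0 ⇒ I=0

0.000000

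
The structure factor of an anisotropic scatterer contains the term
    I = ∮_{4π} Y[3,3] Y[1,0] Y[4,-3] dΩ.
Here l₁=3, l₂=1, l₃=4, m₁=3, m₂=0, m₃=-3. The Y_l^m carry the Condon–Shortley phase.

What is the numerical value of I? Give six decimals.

-0.162868

Rules hold: Σm=0, L=8 even, 2≤4≤4.
N = 7·3·9 = 189
Δ = 0!·6!·2!/9! = 1/252
Racah Σ t=0..0: t=0:+1/36 = 1/36
⇒ 3j(3 1 4; 0 0 0)² = 4/63, sgn +1
Racah Σ t=0..0: t=0:+1/720 = 1/720
⇒ 3j(3 1 4; 3 0 -3)² = 1/36, sgn -1
4πI² = N·(3j₀)²·(3jₘ)² = 1/3
I = -1·√(0.333333/4π) = -0.16286750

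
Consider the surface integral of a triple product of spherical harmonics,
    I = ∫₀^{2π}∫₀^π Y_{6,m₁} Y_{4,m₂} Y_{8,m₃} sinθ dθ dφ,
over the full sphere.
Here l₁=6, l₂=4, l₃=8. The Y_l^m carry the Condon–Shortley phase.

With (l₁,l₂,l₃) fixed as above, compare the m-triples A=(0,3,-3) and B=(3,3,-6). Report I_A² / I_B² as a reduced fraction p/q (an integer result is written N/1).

54/13

l's match ⇒ only the (l;m) 3-j factors differ between A and B.
A: triangle coeff Δ(6,4,8) = 1/23279256; Σ_t [1,2]: t=1:−1/10368000 t=2:+1/4147200 = 1/6912000; (3j)²=189/16796 [(6 4 8; 0 3 -3)], sign=-1
B: triangle coeff Δ(6,4,8) = 1/23279256; Σ_t [1,2]: t=1:−1/58060800 t=2:+1/87091200 = -1/174182400; (3j)²=7/2584 [(6 4 8; 3 3 -6)], sign=-1
I_A²/I_B² = (189/16796)/(7/2584) = 54/13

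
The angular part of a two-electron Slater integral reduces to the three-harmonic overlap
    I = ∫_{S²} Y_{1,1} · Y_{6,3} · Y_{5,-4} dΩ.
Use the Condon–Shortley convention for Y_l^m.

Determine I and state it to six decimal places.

m-sum 0 ✓  L=12 even ✓  5≤5≤7 ✓
Π(2lᵢ+1) = 3×13×11 = 429
triangle coeff Δ(1,6,5) = 1/858
Σ_t [1,1]: t=1:−1/14400 = -1/14400
(3j)²=6/143 [(1 6 5; 0 0 0)], sign=+1
Σ_t [0,0]: t=0:+1/725760 = 1/725760
(3j)²=1/286 [(1 6 5; 1 3 -4)], sign=-1
⇒ 4πI² = 9/143
I = (-1)√(9/143/(4π)) = -0.07076985

-0.070770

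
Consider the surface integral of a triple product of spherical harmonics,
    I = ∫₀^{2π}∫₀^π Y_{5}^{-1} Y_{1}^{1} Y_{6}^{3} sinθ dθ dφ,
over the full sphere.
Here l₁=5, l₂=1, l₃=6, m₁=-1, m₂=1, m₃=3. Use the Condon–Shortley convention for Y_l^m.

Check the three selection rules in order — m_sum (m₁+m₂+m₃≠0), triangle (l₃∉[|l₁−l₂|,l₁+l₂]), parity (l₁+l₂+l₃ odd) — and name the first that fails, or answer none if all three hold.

Σmᵢ = 3  ✗
l₃∈[|l₁−l₂|,l₁+l₂]=[4,6], have l₃=6
Σlᵢ = 12 ⇒ even

m_sum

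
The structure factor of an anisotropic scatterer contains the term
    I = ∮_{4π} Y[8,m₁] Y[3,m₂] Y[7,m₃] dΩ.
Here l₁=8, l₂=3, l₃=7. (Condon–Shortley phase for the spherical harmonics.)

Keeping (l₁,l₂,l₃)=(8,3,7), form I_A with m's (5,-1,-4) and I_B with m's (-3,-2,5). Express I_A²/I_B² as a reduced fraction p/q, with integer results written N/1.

45253/60000

l's match ⇒ only the (l;m) 3-j factors differ between A and B.
A: triangle coeff Δ(8,3,7) = 1/5290740; Σ_t [0,2]: t=0:+1/104509440 t=1:−1/43545600 t=2:+1/319334400 = -59/5748019200; (3j)²=3481/406980 [(8 3 7; 5 -1 -4)], sign=+1
B: triangle coeff Δ(8,3,7) = 1/5290740; Σ_t [0,1]: t=0:+1/958003200 t=1:−1/87091200 = -1/95800320; (3j)²=1000/88179 [(8 3 7; -3 -2 5)], sign=-1
I_A²/I_B² = (3481/406980)/(1000/88179) = 45253/60000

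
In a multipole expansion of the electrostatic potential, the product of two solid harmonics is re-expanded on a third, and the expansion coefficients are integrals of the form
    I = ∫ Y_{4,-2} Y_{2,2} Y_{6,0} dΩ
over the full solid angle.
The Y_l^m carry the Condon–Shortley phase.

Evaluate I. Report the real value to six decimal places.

0.061597

Checks pass: Σm=0; 12 even; l₃=6∈[2,6].
(2·4+1)(2·2+1)(2·6+1) = 585
Δ: 0! 8! 4! / 13! → 1/6435
sum: t=0:+1/2304 = 1/2304
3j²(4 2 6; 0 0 0) = Δ·Π!·Σ² = 5/143  (sign +1)
sum: t=0:+1/34560 = 1/34560
3j²(4 2 6; -2 2 0) = Δ·Π!·Σ² = 1/429  (sign +1)
combine: 4πI² = 585·5/143·1/429 = 75/1573
take √, sign +1: I = 0.06159725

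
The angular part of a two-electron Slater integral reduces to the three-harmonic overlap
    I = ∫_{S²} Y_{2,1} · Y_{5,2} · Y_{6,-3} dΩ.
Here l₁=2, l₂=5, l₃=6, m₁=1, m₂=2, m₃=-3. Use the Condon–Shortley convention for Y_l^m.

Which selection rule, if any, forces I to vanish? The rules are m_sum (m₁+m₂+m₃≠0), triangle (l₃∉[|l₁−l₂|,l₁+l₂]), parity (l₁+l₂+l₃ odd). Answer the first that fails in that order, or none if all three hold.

m₁+m₂+m₃ = 1 + 2 − 3 = 0  ✓
triangle: |2−5|=3 ≤ l₃=6 ≤ 2+5=7  ✓
parity: l₁+l₂+l₃ = 13 is odd  ✗

parity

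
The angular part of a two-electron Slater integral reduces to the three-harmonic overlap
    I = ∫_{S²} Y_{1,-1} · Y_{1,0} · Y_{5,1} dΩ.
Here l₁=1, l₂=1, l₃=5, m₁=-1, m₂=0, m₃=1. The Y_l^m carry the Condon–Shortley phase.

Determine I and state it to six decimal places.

0.000000

|1−1|≤5≤1+1 violated ⇒ I = 0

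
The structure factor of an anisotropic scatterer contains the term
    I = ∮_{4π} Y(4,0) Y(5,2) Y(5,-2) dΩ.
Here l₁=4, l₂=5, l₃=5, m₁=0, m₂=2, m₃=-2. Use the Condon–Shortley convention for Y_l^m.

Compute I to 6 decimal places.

-0.021700

Rules hold: Σm=0, L=14 even, 1≤5≤9.
N = 9·11·11 = 1089
Δ = 4!·4!·6!/15! = 1/3153150
Racah Σ t=0..4: t=0:+1/69120 t=1:−1/1728 t=2:+1/576 t=3:−1/1728 t=4:+1/69120 = 7/11520
⇒ 3j(4 5 5; 0 0 0)² = 2/143, sgn -1
Racah Σ t=1..4: t=1:−1/25920 t=2:+1/1920 t=3:−1/1728 t=4:+1/20736 = -1/20736
⇒ 3j(4 5 5; 0 2 -2)² = 1/2574, sgn +1
4πI² = N·(3j₀)²·(3jₘ)² = 1/169
I = -1·√(0.00591716/4π) = -0.02169960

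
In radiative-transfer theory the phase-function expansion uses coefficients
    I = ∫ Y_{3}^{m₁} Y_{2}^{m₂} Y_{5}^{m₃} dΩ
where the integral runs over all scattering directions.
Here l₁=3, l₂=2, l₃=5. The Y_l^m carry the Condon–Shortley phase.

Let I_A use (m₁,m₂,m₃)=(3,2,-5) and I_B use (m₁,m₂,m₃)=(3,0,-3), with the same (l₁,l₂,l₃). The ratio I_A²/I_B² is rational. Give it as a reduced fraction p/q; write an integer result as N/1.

l's match ⇒ only the (l;m) 3-j factors differ between A and B.
A: triangle coeff Δ(3,2,5) = 1/2310; Σ_t [0,0]: t=0:+1/17280 = 1/17280; (3j)²=1/11 [(3 2 5; 3 2 -5)], sign=+1
B: triangle coeff Δ(3,2,5) = 1/2310; Σ_t [0,0]: t=0:+1/2880 = 1/2880; (3j)²=2/165 [(3 2 5; 3 0 -3)], sign=+1
I_A²/I_B² = (1/11)/(2/165) = 15/2

15/2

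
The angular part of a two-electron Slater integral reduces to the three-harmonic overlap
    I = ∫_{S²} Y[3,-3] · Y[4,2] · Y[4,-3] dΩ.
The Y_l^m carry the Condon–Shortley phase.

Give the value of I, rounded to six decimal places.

Σmᵢ = -4 ≠ 0, so the φ-integral vanishes; I = 0

0.000000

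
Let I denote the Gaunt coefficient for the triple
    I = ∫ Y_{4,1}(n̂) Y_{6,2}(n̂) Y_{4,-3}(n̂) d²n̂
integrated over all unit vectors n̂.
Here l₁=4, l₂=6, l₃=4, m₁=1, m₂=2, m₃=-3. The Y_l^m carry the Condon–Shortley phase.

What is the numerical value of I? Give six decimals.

-0.165283

m-sum 0 ✓  L=14 even ✓  2≤4≤10 ✓
Π(2lᵢ+1) = 9×13×9 = 1053
triangle coeff Δ(4,6,4) = 1/1261260
Σ_t [2,4]: t=2:+1/4608 t=3:−1/1296 t=4:+1/4608 = -7/20736
(3j)²=20/1287 [(4 6 4; 0 0 0)], sign=-1
Σ_t [2,3]: t=2:+1/34560 t=3:−1/8640 = -1/11520
(3j)²=3/143 [(4 6 4; 1 2 -3)], sign=+1
⇒ 4πI² = 540/1573
I = (-1)√(540/1573/(4π)) = -0.16528277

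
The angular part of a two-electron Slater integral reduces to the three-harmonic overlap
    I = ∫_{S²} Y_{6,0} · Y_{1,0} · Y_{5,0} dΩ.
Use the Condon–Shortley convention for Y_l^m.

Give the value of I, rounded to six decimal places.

m-sum 0 ✓  L=12 even ✓  5≤5≤7 ✓
Π(2lᵢ+1) = 13×3×11 = 429
triangle coeff Δ(6,1,5) = 1/858
Σ_t [1,1]: t=1:−1/14400 = -1/14400
(3j)²=6/143 [(6 1 5; 0 0 0)], sign=+1
(m-triple is (0,0,0) — same symbol as above.)
⇒ 4πI² = 108/143
I = (+1)√(108/143/(4π)) = 0.24515397

0.245154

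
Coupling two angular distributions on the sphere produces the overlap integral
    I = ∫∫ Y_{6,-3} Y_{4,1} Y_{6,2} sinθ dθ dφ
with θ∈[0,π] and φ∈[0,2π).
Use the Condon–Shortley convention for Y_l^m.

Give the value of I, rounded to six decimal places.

Rules hold: Σm=0, L=16 even, 2≤6≤10.
N = 13·9·13 = 1521
Δ = 4!·8!·4!/17! = 1/15315300
Racah Σ t=0..4: t=0:+1/829440 t=1:−1/25920 t=2:+1/9216 t=3:−1/25920 t=4:+1/829440 = 7/207360
⇒ 3j(6 4 6; 0 0 0)² = 28/2431, sgn +1
Racah Σ t=1..4: t=1:−1/5806080 t=2:+1/120960 t=3:−1/34560 t=4:+1/103680 = -13/1161216
⇒ 3j(6 4 6; -3 1 2)² = 65/5236, sgn -1
4πI² = N·(3j₀)²·(3jₘ)² = 7605/34969
I = -1·√(0.217478/4π) = -0.13155370

-0.131554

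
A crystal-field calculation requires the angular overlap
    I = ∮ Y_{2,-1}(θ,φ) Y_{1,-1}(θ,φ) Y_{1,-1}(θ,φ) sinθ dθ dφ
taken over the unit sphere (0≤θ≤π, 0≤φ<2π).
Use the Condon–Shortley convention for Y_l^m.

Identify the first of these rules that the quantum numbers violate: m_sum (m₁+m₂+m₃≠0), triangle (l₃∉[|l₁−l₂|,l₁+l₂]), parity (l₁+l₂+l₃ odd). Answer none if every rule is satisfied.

m_sum

m₁+m₂+m₃ = -1 − 1 − 1 = -3  ✗
triangle: |2−1|=1 ≤ l₃=1 ≤ 2+1=3
parity: l₁+l₂+l₃ = 4 is even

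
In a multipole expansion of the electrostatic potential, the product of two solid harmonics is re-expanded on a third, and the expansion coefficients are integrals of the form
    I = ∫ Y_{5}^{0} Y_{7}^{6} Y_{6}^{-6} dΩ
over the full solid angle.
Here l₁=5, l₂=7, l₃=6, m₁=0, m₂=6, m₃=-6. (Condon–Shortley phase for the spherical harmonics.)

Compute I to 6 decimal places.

0.168277

Checks pass: Σm=0; 18 even; l₃=6∈[2,12].
(2·5+1)(2·7+1)(2·6+1) = 2145
Δ: 6! 4! 8! / 19! → 1/174594420
sum: t=1:−1/4147200 t=2:+1/207360 t=3:−1/82944 t=4:+1/207360 t=5:−1/4147200 = -1/345600
3j²(5 7 6; 0 0 0) = Δ·Π!·Σ² = 420/46189  (sign -1)
sum: t=5:−1/116121600 = -1/116121600
3j²(5 7 6; 0 6 -6) = Δ·Π!·Σ² = 165/9044  (sign -1)
combine: 4πI² = 2145·420/46189·165/9044 = 37125/104329
take √, sign +1: I = 0.16827739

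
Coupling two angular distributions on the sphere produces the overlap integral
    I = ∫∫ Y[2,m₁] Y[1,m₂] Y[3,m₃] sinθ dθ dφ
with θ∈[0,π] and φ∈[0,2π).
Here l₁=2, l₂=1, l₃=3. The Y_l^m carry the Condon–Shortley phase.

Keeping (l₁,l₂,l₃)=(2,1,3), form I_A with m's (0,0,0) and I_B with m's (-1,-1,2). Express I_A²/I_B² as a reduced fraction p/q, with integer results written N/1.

Same 2,1,3: normalisation and zero-m 3j drop out of the ratio.
A: Δ: 0! 4! 2! / 7! → 1/105; sum: t=0:+1/4 = 1/4; 3j²(2 1 3; 0 0 0) = Δ·Π!·Σ² = 3/35  (sign -1)
B: Δ: 0! 4! 2! / 7! → 1/105; sum: t=0:+1/12 = 1/12; 3j²(2 1 3; -1 -1 2) = Δ·Π!·Σ² = 2/21  (sign -1)
I_A²/I_B² = (3/35)/(2/21) = 9/10

9/10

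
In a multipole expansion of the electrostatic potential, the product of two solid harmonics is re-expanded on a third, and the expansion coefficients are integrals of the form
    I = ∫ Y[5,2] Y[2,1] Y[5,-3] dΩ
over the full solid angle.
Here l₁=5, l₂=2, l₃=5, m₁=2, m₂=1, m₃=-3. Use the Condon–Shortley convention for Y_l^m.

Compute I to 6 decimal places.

m-sum 0 ✓  L=12 even ✓  3≤5≤7 ✓
Π(2lᵢ+1) = 11×5×11 = 605
triangle coeff Δ(5,2,5) = 1/38610
Σ_t [0,2]: t=0:+1/2880 t=1:−1/576 t=2:+1/2880 = -1/960
(3j)²=10/429 [(5 2 5; 0 0 0)], sign=+1
Σ_t [1,2]: t=1:−1/2880 t=2:+1/10080 = -1/4032
(3j)²=10/429 [(5 2 5; 2 1 -3)], sign=-1
⇒ 4πI² = 500/1521
I = (-1)√(500/1521/(4π)) = -0.16173926

-0.161739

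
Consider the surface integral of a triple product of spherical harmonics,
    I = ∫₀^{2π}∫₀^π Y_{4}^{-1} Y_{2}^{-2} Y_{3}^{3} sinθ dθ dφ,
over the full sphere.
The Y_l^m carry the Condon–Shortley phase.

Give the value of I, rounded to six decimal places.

L=9 odd ⇒ parity kills the (l;000) factor ⇒ I = 0

0.000000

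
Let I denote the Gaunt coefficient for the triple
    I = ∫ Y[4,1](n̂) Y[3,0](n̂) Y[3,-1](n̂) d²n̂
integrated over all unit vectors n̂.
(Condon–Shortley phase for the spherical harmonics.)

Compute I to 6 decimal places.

Checks pass: Σm=0; 10 even; l₃=3∈[1,7].
(2·4+1)(2·3+1)(2·3+1) = 441
Δ: 4! 4! 2! / 11! → 1/34650
sum: t=1:−1/72 t=2:+1/16 t=3:−1/72 = 5/144
3j²(4 3 3; 0 0 0) = Δ·Π!·Σ² = 2/77  (sign -1)
sum: t=1:−1/48 t=2:+1/24 t=3:−1/288 = 5/288
3j²(4 3 3; 1 0 -1) = Δ·Π!·Σ² = 5/462  (sign +1)
combine: 4πI² = 441·2/77·5/462 = 15/121
take √, sign -1: I = -0.09932258

-0.099323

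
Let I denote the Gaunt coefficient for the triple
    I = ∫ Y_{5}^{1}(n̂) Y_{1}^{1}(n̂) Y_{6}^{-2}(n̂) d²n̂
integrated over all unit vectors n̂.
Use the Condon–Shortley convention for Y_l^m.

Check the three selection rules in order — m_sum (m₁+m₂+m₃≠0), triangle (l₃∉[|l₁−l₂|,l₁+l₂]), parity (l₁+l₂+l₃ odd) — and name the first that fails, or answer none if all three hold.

none

azimuthal sum: 1 + 1 − 2 = 0  ✓
4 ≤ 6 ≤ 6 (triangle on l)  ✓
L = 5 + 1 + 6 = 12 (even)  ✓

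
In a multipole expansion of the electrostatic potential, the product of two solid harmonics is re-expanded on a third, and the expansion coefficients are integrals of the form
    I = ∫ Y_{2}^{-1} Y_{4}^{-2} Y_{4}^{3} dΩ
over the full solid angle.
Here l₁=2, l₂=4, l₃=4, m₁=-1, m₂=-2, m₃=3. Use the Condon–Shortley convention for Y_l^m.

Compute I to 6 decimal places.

-0.187702

Checks pass: Σm=0; 10 even; l₃=4∈[2,6].
(2·2+1)(2·4+1)(2·4+1) = 405
Δ: 2! 2! 6! / 11! → 1/13860
sum: t=0:+1/192 t=1:−1/36 t=2:+1/192 = -5/288
3j²(2 4 4; 0 0 0) = Δ·Π!·Σ² = 20/693  (sign -1)
sum: t=1:−1/240 t=2:+1/1440 = -1/288
3j²(2 4 4; -1 -2 3) = Δ·Π!·Σ² = 5/132  (sign +1)
combine: 4πI² = 405·20/693·5/132 = 375/847
take √, sign -1: I = -0.18770204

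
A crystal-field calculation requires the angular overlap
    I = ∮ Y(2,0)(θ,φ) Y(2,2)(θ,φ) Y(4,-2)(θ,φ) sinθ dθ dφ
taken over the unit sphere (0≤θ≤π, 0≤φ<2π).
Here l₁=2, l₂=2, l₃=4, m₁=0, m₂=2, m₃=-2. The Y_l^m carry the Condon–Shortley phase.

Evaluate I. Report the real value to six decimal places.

0.156078

m-sum 0 ✓  L=8 even ✓  0≤4≤4 ✓
Π(2lᵢ+1) = 5×5×9 = 225
triangle coeff Δ(2,2,4) = 1/630
Σ_t [0,0]: t=0:+1/16 = 1/16
(3j)²=2/35 [(2 2 4; 0 0 0)], sign=+1
Σ_t [0,0]: t=0:+1/96 = 1/96
(3j)²=1/42 [(2 2 4; 0 2 -2)], sign=+1
⇒ 4πI² = 15/49
I = (+1)√(15/49/(4π)) = 0.15607835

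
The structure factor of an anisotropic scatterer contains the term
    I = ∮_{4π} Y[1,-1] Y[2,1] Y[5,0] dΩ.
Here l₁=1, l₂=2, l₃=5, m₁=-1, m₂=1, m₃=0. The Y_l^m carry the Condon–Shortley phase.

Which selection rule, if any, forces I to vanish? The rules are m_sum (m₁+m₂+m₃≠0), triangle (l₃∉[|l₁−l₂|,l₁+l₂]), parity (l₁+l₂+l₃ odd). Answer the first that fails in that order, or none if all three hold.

triangle

m₁+m₂+m₃ = -1 + 1 + 0 = 0  ✓
triangle: |1−2|=1 ≤ l₃=5 ≤ 1+2=3  ✗
parity: l₁+l₂+l₃ = 8 is even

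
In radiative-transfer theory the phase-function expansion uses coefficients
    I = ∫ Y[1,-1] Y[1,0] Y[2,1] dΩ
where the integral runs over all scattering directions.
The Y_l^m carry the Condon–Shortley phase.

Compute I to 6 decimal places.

-0.218510

m-sum 0 ✓  L=4 even ✓  0≤2≤2 ✓
Π(2lᵢ+1) = 3×3×5 = 45
triangle coeff Δ(1,1,2) = 1/30
Σ_t [0,0]: t=0:+1/1 = 1/1
(3j)²=2/15 [(1 1 2; 0 0 0)], sign=+1
Σ_t [0,0]: t=0:+1/2 = 1/2
(3j)²=1/10 [(1 1 2; -1 0 1)], sign=-1
⇒ 4πI² = 3/5
I = (-1)√(3/5/(4π)) = -0.21850969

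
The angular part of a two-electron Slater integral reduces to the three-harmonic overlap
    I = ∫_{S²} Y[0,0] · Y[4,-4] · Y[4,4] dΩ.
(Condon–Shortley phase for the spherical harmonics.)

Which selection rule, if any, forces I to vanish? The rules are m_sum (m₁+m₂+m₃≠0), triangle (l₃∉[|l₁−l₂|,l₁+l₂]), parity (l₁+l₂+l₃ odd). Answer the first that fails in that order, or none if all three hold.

none

azimuthal sum: 0 − 4 + 4 = 0  ✓
4 ≤ 4 ≤ 4 (triangle on l)  ✓
L = 0 + 4 + 4 = 8 (even)  ✓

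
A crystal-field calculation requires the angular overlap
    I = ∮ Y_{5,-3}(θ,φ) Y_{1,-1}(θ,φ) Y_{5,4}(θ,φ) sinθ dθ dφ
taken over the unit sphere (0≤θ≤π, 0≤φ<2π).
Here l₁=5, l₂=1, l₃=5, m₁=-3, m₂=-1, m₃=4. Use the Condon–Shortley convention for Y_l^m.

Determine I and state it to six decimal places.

0.000000

Σlᵢ=11 odd — θ-integrand is odd under cosθ→−cosθ; I=0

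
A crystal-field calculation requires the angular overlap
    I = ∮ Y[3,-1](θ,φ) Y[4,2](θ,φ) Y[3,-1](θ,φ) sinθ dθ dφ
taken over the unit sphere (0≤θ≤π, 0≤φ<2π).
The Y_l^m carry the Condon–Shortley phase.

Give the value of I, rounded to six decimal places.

m-sum 0 ✓  L=10 even ✓  1≤3≤7 ✓
Π(2lᵢ+1) = 7×9×7 = 441
triangle coeff Δ(3,4,3) = 1/34650
Σ_t [1,3]: t=1:−1/72 t=2:+1/16 t=3:−1/72 = 5/144
(3j)²=2/77 [(3 4 3; 0 0 0)], sign=-1
Σ_t [2,4]: t=2:+1/192 t=3:−1/36 t=4:+1/192 = -5/288
(3j)²=20/693 [(3 4 3; -1 2 -1)], sign=-1
⇒ 4πI² = 40/121
I = (+1)√(40/121/(4π)) = 0.16219310

0.162193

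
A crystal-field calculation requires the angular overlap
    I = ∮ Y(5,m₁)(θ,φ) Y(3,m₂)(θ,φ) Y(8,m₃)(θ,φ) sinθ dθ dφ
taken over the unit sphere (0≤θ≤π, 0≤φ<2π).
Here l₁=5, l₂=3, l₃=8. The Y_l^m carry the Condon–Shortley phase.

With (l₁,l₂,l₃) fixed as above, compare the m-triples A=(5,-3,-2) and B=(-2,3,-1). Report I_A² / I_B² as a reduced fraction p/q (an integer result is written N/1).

Shared (l₁,l₂,l₃)=(5,3,8): N and (l;000)² cancel in I_A²/I_B².
A: Δ = 0!·10!·6!/17! = 1/136136; Racah Σ t=0..0: t=0:+1/2612736000 = 1/2612736000; ⇒ 3j(5 3 8; 5 -3 -2)² = 1/136136, sgn +1
B: Δ = 0!·10!·6!/17! = 1/136136; Racah Σ t=0..0: t=0:+1/21772800 = 1/21772800; ⇒ 3j(5 3 8; -2 3 -1)² = 3/4862, sgn -1
I_A²/I_B² = (1/136136)/(3/4862) = 1/84

1/84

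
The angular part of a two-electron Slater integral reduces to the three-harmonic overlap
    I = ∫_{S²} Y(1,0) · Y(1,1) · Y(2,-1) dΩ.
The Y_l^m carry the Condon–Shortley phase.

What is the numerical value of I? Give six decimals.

-0.218510

m-sum 0 ✓  L=4 even ✓  0≤2≤2 ✓
Π(2lᵢ+1) = 3×3×5 = 45
triangle coeff Δ(1,1,2) = 1/30
Σ_t [0,0]: t=0:+1/1 = 1/1
(3j)²=2/15 [(1 1 2; 0 0 0)], sign=+1
Σ_t [0,0]: t=0:+1/2 = 1/2
(3j)²=1/10 [(1 1 2; 0 1 -1)], sign=-1
⇒ 4πI² = 3/5
I = (-1)√(3/5/(4π)) = -0.21850969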